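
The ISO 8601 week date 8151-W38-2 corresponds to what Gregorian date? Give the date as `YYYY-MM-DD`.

8151-09-21

ISO week 1 of 8151 is the week containing the first Thursday of 8151.
Week 38, day 2 (Tuesday) lands on 8151-09-21.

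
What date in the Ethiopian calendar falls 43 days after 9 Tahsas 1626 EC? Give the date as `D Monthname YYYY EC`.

JDN of 9 Tahsas 1626 EC = 2317850.
2317850 + 43 = 2317893.
JDN 2317893 in the Ethiopian calendar is 22 Tir 1626 EC.

22 Tir 1626 EC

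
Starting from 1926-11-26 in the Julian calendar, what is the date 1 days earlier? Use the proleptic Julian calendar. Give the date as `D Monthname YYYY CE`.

The starting date is JDN 2424859; 2424859 − 1 = 2424858.
JDN 2424858 corresponds to 25 November 1926 CE.

25 November 1926 CE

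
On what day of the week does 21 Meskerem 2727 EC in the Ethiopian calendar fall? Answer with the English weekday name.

Equivalently 7 October 2734 Gregorian, JDN 2719912.
JDN 2719912 mod 7 = 6, and JDN 0 was a Monday, so this is a Sunday.

Sunday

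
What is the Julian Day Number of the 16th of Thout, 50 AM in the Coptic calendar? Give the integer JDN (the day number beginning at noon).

1842942

In the proleptic Gregorian calendar the same day is 14 September 333.
JDN 2400001 is 17 November 1858 CE (Gregorian), MJD 0; the target day is −557059 days from there, so JDN = 1842942.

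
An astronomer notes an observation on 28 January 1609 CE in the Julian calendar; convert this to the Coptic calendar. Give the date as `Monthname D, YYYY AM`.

Both dates share Julian Day Number 2308773; in the Coptic calendar that is 3 Meshir 1325 AM.

Meshir 3, 1325 AM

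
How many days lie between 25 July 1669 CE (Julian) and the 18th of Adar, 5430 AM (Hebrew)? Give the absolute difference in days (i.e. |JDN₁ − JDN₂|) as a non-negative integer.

218

First date → JDN 2330866; second date → JDN 2331084.
The interval is |2330866 − 2331084| = 218 days.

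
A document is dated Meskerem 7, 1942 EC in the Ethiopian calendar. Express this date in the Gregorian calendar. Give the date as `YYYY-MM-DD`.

1949-09-17

Both dates share Julian Day Number 2433177; in the Gregorian calendar that is 17 September 1949 CE.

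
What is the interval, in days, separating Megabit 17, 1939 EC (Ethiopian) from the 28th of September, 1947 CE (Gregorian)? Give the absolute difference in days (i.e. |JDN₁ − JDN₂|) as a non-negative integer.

First date → JDN 2432271; second date → JDN 2432457.
The interval is |2432271 − 2432457| = 186 days.

186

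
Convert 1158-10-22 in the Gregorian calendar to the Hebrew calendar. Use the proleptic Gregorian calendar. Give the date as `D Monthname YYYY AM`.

21 Cheshvan 4919 AM

Julian Day Number of the source date = 2144305.
Converting JDN 2144305 to the Hebrew calendar gives 21 Cheshvan 4919 AM.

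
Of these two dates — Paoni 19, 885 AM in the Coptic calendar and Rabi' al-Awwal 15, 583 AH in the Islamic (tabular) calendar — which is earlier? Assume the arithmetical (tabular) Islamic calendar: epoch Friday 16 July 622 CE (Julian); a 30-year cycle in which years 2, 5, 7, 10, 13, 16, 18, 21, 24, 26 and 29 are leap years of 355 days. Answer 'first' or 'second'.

first

Converting both to JDN: 2148199 vs 2154754; the smaller is the first.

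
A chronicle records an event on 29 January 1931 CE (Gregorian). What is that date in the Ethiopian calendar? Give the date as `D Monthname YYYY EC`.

21 Tir 1923 EC

Julian Day Number of the source date = 2426371.
Converting JDN 2426371 to the Ethiopian calendar gives 21 Tir 1923 EC.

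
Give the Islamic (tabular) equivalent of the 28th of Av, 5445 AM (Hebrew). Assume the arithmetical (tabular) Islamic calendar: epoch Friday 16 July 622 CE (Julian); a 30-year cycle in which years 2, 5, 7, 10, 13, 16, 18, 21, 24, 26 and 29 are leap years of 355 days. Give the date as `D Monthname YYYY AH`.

28 Ramadan 1096 AH

Julian Day Number of the source date = 2336734.
Converting JDN 2336734 to the tabular Islamic calendar gives 28 Ramadan 1096 AH.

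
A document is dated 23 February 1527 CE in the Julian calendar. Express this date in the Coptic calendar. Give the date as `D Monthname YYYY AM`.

29 Meshir 1243 AM

Both dates share Julian Day Number 2278848; in the Coptic calendar that is 29 Meshir 1243 AM.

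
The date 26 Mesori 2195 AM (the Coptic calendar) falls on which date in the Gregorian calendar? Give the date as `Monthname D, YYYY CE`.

September 4, 2479 CE

Julian Day Number of the source date = 2626743.
Converting JDN 2626743 to the Gregorian calendar gives 4 September 2479 CE.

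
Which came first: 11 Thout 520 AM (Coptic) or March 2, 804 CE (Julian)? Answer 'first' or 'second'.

First date → JDN 2014605; second date → JDN 2014780.
JDN 2014605 < JDN 2014780, so the first date is earlier.

first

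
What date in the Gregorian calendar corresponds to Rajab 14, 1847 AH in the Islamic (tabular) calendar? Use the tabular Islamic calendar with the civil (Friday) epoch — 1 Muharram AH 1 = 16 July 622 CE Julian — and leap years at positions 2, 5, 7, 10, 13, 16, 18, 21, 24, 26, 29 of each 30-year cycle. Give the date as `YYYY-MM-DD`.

Julian Day Number of the source date = 2602791.
Converting JDN 2602791 to the Gregorian calendar gives 5 February 2414 CE.

2414-02-05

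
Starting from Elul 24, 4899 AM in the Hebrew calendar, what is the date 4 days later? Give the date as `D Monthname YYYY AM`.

28 Elul 4899 AM

Counting 4 days forward from JDN 2137311 reaches JDN 2137315, which is 28 Elul 4899 AM.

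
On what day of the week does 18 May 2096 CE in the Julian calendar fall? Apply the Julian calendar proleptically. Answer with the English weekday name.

Thursday

In the Gregorian calendar this is 31 May 2096 (JDN 2486760).
JDN 2486760 mod 7 = 3, and JDN 0 was a Monday, so this is a Thursday.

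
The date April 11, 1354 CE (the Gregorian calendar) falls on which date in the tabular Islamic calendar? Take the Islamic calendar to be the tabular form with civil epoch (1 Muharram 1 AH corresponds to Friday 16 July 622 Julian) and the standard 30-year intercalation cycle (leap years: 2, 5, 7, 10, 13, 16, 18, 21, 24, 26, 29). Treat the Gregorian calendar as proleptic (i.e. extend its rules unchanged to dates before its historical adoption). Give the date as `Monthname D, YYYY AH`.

Julian Day Number of the source date = 2215699.
Converting JDN 2215699 to the tabular Islamic calendar gives 9 Rabi' al-Awwal 755 AH.

Rabi' al-Awwal 9, 755 AH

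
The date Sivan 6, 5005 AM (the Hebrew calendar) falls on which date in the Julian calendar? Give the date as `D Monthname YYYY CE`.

2 June 1245 CE

Both dates share Julian Day Number 2175947; in the Julian calendar that is 2 June 1245 CE.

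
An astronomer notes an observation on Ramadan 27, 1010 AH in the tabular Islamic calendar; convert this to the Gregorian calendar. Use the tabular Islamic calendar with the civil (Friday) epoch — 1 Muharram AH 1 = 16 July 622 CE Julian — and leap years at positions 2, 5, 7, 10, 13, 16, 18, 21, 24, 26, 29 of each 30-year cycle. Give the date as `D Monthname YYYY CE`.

Both dates share Julian Day Number 2306258; in the Gregorian calendar that is 21 March 1602 CE.

21 March 1602 CE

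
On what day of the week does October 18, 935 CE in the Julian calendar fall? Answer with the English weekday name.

This is JDN 2062857 (23 October 935 Gregorian).
2062857 ≡ 6 (mod 7); counting from Monday = 0 gives Sunday.

Sunday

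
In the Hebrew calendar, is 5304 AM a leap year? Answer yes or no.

Hebrew year 5304 is year 3 of its 19-year Metonic cycle; leap years are at positions 3, 6, 8, 11, 14, 17, 19, so it is a leap year (13 months).

yes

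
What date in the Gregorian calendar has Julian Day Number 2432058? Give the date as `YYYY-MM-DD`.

Counting from JDN 2299161 = 15 Oct 1582 gives an offset of 132897 days.

1946-08-25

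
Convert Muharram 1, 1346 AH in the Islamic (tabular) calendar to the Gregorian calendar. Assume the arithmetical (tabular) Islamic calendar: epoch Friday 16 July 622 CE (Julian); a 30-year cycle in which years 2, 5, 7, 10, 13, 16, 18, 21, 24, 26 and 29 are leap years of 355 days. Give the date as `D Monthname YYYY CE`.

1 July 1927 CE

Julian Day Number of the source date = 2425063.
Converting JDN 2425063 to the Gregorian calendar gives 1 July 1927 CE.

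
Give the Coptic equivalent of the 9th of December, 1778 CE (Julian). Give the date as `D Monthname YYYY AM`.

13 Koiak 1495 AM

The source date corresponds to 20 December 1778 in the Gregorian calendar (JDN 2370815).
That day falls on 13 Koiak 1495 AM in the Coptic calendar.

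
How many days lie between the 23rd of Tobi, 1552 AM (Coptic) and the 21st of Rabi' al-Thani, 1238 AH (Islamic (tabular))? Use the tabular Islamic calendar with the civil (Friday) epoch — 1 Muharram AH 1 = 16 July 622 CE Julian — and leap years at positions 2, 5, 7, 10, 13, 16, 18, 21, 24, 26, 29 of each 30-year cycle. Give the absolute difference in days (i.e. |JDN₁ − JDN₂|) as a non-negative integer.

4774

First date → JDN 2391675; second date → JDN 2386901.
The interval is |2391675 − 2386901| = 4774 days.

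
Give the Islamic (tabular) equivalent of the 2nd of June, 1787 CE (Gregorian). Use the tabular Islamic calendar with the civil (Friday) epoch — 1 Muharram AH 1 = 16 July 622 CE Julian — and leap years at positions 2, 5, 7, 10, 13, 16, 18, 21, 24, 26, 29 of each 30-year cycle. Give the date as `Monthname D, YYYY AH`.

Sha'ban 15, 1201 AH

Both dates share Julian Day Number 2373901; in the tabular Islamic calendar that is 15 Sha'ban 1201 AH.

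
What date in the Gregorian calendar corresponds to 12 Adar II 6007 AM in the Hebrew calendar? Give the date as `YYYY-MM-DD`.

2247-03-21

Julian Day Number of the source date = 2541839.
Converting JDN 2541839 to the Gregorian calendar gives 21 March 2247 CE.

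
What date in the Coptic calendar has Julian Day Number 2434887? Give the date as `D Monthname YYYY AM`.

16 Pashons 1670 AM

The Gregorian equivalent of JDN 2434887 is 24 May 1954.
In the Coptic calendar that day is 16 Pashons 1670 AM.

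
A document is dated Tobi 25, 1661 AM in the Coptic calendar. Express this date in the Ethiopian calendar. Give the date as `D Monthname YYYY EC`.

25 Tir 1937 EC

Julian Day Number of the source date = 2431489.
Converting JDN 2431489 to the Ethiopian calendar gives 25 Tir 1937 EC.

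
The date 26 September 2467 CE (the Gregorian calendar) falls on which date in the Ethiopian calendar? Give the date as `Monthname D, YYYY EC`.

Julian Day Number of the source date = 2622382.
Converting JDN 2622382 to the Ethiopian calendar gives 12 Meskerem 2460 EC.

Meskerem 12, 2460 EC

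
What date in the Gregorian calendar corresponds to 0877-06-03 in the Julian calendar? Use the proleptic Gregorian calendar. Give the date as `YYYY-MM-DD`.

0877-06-07

The Julian–Gregorian offset here is 4 days (Julian trailing).
3 June 877 Julian + 4 days → 7 June 877 Gregorian.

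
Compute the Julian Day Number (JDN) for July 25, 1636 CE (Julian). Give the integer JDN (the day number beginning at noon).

Equivalently 4 August 1636 (Gregorian).
JDN 2400001 is 17 November 1858 CE (Gregorian), MJD 0; the target day is −81188 days from there, so JDN = 2318813.

2318813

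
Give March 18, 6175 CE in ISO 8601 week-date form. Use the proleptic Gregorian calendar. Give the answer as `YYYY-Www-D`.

6175-W11-6

The weekday is Saturday (ISO weekday 6).
That Saturday belongs to ISO week 11 of ISO year 6175.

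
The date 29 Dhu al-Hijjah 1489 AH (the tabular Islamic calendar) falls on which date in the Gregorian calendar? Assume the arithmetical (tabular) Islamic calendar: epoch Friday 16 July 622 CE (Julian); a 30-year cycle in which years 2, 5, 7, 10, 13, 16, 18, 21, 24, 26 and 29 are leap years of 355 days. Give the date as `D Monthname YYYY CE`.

16 March 2067 CE

Both dates share Julian Day Number 2476091; in the Gregorian calendar that is 16 March 2067 CE.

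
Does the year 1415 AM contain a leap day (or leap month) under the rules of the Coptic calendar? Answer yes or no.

1415 mod 4 = 3; in the Coptic calendar a year is leap when year mod 4 = 3, so it is a leap year.

yes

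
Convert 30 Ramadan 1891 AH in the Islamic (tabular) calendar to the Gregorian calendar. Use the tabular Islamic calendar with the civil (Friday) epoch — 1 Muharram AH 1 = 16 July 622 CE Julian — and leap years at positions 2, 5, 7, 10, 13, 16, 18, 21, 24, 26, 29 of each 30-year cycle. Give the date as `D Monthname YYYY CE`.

28 December 2456 CE

Julian Day Number of the source date = 2618458.
Converting JDN 2618458 to the Gregorian calendar gives 28 December 2456 CE.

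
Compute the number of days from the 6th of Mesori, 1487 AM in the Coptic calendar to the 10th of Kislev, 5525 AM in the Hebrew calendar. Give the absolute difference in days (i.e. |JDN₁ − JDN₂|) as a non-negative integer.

First date → JDN 2368126; second date → JDN 2365686.
The interval is |2368126 − 2365686| = 2440 days.

2440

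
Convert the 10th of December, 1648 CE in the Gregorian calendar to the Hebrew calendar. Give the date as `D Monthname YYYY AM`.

Both dates share Julian Day Number 2323324; in the Hebrew calendar that is 25 Kislev 5409 AM.

25 Kislev 5409 AM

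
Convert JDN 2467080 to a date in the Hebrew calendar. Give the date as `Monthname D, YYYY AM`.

Tammuz 26, 5802 AM

JDN 2467080 is 14 July 2042 in the Gregorian calendar.
In the Hebrew calendar that day is Tammuz 26, 5802 AM.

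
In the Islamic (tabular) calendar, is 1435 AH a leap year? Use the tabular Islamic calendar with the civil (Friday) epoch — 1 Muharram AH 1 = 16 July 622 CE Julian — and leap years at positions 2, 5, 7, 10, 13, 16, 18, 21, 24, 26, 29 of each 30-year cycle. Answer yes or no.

no

Year 1435 AH is year 25 of its 30-year cycle; leap positions are 2, 5, 7, 10, 13, 16, 18, 21, 24, 26, 29, so it is a common year (354 days).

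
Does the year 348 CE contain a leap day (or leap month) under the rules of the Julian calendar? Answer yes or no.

348 mod 4 = 0, so it is a leap year in the Julian calendar.

yes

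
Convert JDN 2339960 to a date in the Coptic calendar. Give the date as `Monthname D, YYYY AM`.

Paoni 24, 1410 AM

JDN 2339960 is 28 June 1694 in the Gregorian calendar.
In the Coptic calendar that day is Paoni 24, 1410 AM.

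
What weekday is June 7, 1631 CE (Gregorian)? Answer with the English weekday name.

Since JDN mod 7 = 5 (0 = Monday), the day is Saturday.

Saturday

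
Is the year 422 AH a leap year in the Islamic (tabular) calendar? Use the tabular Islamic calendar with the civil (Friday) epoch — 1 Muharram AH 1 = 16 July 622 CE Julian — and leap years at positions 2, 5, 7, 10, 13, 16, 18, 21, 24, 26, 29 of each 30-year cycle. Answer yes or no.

Year 422 AH is year 2 of its 30-year cycle; leap positions are 2, 5, 7, 10, 13, 16, 18, 21, 24, 26, 29, so it is a leap year (355 days).

yes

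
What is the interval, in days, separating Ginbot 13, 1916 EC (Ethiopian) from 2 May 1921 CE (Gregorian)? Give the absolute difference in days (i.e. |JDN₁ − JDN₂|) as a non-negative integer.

First date → JDN 2423927; second date → JDN 2422812.
The interval is |2423927 − 2422812| = 1115 days.

1115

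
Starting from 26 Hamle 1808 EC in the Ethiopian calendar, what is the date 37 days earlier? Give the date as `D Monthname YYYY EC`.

19 Sene 1808 EC

Counting 37 days back from JDN 2384553 reaches JDN 2384516, which is 19 Sene 1808 EC.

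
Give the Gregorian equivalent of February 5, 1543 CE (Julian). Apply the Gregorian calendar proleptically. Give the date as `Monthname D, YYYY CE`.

At this point the Julian calendar is 10 days behind the Gregorian.
5 February 1543 Julian + 10 days → 15 February 1543 Gregorian.

February 15, 1543 CE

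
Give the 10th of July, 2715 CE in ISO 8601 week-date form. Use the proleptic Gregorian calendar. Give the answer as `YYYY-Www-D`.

The weekday is Saturday (ISO weekday 6).
That Saturday belongs to ISO week 27 of ISO year 2715.

2715-W27-6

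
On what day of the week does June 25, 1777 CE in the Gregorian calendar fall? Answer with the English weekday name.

Wednesday

JDN 2370272 mod 7 = 2, and JDN 0 was a Monday, so this is a Wednesday.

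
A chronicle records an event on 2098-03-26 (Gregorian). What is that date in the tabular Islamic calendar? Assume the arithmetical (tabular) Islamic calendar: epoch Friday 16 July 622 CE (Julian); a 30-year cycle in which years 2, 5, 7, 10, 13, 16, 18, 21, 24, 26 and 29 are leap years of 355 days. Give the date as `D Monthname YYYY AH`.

Julian Day Number of the source date = 2487424.
Converting JDN 2487424 to the tabular Islamic calendar gives 23 Dhu al-Hijjah 1521 AH.

23 Dhu al-Hijjah 1521 AH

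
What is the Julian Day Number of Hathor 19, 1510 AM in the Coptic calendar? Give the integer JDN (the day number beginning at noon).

2376270

Equivalently 26 November 1793 (Gregorian).
JDN 2451545 is 1 January 2000 CE (Gregorian); the target day is −75275 days from there, so JDN = 2376270.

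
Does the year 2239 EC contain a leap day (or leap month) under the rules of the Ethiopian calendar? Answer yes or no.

2239 mod 4 = 3; in the Ethiopian calendar a year is leap when year mod 4 = 3, so it is a leap year.

yes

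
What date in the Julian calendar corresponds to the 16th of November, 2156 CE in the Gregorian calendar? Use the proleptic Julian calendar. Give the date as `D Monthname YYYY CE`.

At this point the Julian calendar is 14 days behind the Gregorian.
16 November 2156 Gregorian − 14 days → 2 November 2156 Julian.

2 November 2156 CE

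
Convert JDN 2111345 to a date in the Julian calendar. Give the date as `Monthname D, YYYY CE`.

July 19, 1068 CE

The proleptic Gregorian equivalent of JDN 2111345 is 25 July 1068.
In the Julian calendar that day is July 19, 1068 CE.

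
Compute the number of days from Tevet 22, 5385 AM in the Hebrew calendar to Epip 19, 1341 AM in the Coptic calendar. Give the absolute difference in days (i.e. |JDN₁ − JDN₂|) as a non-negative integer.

JDN of the first date = 2314580.
JDN of the second date = 2314783.
|2314783 − 2314580| = 203.

203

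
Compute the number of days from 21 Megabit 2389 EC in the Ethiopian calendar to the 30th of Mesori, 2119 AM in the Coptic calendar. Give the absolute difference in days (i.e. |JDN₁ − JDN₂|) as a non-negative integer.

First date → JDN 2596638; second date → JDN 2598988.
The interval is |2596638 − 2598988| = 2350 days.

2350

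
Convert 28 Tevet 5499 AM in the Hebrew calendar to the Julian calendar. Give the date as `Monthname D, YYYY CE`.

Julian Day Number of the source date = 2356224.
Converting JDN 2356224 to the Julian calendar gives 28 December 1738 CE.

December 28, 1738 CE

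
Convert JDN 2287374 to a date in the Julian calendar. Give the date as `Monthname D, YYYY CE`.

JDN 2287374 is 8 July 1550 in the proleptic Gregorian calendar.
In the Julian calendar that day is June 28, 1550 CE.

June 28, 1550 CE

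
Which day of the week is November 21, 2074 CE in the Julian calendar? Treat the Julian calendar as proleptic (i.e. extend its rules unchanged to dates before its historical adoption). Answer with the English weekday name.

Tuesday

Equivalently 4 December 2074 Gregorian, JDN 2478911.
JDN 2478911 mod 7 = 1, and JDN 0 was a Monday, so this is a Tuesday.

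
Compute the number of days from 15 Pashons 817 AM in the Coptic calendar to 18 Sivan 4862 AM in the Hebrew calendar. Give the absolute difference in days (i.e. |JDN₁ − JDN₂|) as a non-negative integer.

JDN of the first date = 2123328.
JDN of the second date = 2123720.
|2123720 − 2123328| = 392.

392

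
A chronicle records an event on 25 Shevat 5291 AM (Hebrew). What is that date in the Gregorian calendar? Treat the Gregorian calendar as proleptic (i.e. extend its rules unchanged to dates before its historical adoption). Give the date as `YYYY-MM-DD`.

1531-02-22

Julian Day Number of the source date = 2280298.
Converting JDN 2280298 to the Gregorian calendar gives 22 February 1531 CE.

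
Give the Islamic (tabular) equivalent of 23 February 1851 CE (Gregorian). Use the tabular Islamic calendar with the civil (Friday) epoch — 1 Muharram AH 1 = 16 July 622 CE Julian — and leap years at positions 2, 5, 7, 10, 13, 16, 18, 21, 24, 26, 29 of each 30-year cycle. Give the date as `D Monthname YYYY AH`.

21 Rabi' al-Thani 1267 AH

Both dates share Julian Day Number 2397177; in the tabular Islamic calendar that is 21 Rabi' al-Thani 1267 AH.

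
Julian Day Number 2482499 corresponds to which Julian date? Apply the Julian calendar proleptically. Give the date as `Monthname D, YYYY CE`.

September 17, 2084 CE

JDN 2482499 is 30 September 2084 in the Gregorian calendar.
In the Julian calendar that day is September 17, 2084 CE.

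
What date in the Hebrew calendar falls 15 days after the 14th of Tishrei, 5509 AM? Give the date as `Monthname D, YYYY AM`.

Counting 15 days forward from JDN 2359783 reaches JDN 2359798, which is Tishrei 29, 5509 AM.

Tishrei 29, 5509 AM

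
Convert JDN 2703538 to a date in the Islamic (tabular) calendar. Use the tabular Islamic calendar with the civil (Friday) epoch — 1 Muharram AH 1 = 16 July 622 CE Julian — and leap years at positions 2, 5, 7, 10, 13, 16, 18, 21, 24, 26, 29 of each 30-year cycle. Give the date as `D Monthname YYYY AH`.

JDN 2703538 is 7 December 2689 in the Gregorian calendar.
In the tabular Islamic calendar that day is 3 Dhu al-Qa'dah 2131 AH.

3 Dhu al-Qa'dah 2131 AH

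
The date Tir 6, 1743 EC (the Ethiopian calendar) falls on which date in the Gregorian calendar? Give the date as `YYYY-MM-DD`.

Julian Day Number of the source date = 2360611.
Converting JDN 2360611 to the Gregorian calendar gives 12 January 1751 CE.

1751-01-12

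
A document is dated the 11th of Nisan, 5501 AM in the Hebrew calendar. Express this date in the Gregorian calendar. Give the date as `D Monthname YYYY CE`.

28 March 1741 CE

Both dates share Julian Day Number 2357034; in the Gregorian calendar that is 28 March 1741 CE.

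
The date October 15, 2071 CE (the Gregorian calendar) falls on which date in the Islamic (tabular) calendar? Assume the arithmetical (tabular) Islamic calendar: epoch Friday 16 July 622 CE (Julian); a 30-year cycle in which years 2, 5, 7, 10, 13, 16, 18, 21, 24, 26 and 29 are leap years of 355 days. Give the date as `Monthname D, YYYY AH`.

Julian Day Number of the source date = 2477765.
Converting JDN 2477765 to the tabular Islamic calendar gives 21 Ramadan 1494 AH.

Ramadan 21, 1494 AH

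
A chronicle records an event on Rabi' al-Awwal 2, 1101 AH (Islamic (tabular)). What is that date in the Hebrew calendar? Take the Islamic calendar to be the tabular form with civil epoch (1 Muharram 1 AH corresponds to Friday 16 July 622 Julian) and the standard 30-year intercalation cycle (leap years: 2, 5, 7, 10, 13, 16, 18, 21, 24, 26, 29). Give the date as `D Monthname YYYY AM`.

Julian Day Number of the source date = 2338303.
Converting JDN 2338303 to the Hebrew calendar gives 2 Tevet 5450 AM.

2 Tevet 5450 AM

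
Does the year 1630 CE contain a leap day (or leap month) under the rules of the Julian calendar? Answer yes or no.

no

1630 mod 4 = 2, so it is a common year in the Julian calendar.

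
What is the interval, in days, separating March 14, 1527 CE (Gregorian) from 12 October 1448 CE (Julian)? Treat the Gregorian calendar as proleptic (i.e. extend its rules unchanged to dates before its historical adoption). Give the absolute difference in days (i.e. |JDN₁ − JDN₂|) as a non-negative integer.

28632

First date → JDN 2278857; second date → JDN 2250225.
The interval is |2278857 − 2250225| = 28632 days.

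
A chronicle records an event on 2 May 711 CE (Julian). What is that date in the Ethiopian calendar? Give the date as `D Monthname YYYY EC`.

Both dates share Julian Day Number 1980872; in the Ethiopian calendar that is 7 Ginbot 703 EC.

7 Ginbot 703 EC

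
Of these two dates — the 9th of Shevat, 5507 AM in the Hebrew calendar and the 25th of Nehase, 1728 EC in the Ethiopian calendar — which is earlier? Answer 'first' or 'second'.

The two dates have Julian Day Numbers 2359158 and 2355362 respectively.
Since 2355362 < 2359158, the second date comes first.

second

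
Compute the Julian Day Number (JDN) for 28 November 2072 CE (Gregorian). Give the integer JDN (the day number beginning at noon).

JDN 2299161 is 15 October 1582 CE (Gregorian); the target day is +179014 days from there, so JDN = 2478175.

2478175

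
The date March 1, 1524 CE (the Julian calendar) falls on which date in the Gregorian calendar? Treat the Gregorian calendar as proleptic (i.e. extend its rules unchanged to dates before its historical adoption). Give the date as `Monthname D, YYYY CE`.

March 11, 1524 CE

At this point the Julian calendar is 10 days behind the Gregorian.
1 March 1524 Julian + 10 days → 11 March 1524 Gregorian.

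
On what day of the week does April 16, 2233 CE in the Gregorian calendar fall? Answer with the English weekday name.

Tuesday

JDN 2536752 mod 7 = 1, and JDN 0 was a Monday, so this is a Tuesday.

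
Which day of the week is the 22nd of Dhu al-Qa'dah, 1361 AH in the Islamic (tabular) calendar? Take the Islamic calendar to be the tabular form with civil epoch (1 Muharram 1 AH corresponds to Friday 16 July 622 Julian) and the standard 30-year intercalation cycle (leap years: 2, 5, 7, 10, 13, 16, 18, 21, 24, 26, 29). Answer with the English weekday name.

Tuesday

In the Gregorian calendar this is 1 December 1942 (JDN 2430695).
2430695 ≡ 1 (mod 7); counting from Monday = 0 gives Tuesday.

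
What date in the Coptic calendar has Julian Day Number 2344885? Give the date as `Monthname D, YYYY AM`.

The Gregorian equivalent of JDN 2344885 is 23 December 1707.
In the Coptic calendar that day is Koiak 15, 1424 AM.

Koiak 15, 1424 AM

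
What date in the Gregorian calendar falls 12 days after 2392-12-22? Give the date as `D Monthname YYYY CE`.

The starting date is JDN 2595076; 2595076 + 12 = 2595088.
JDN 2595088 corresponds to 3 January 2393 CE.

3 January 2393 CE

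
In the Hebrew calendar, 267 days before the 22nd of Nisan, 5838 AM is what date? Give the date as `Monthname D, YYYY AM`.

Tammuz 21, 5837 AM

Counting 267 days back from JDN 2480129 reaches JDN 2479862, which is Tammuz 21, 5837 AM.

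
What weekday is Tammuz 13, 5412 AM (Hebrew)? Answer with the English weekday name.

This is JDN 2324611 (19 June 1652 Gregorian).
Since JDN mod 7 = 2 (0 = Monday), the day is Wednesday.

Wednesday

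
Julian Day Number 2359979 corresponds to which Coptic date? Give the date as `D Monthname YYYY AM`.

14 Parmouti 1465 AM

The Gregorian equivalent of JDN 2359979 is 20 April 1749.
In the Coptic calendar that day is 14 Parmouti 1465 AM.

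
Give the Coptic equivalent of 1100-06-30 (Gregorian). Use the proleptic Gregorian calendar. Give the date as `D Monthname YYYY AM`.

Julian Day Number of the source date = 2123007.
Converting JDN 2123007 to the Coptic calendar gives 29 Paoni 816 AM.

29 Paoni 816 AM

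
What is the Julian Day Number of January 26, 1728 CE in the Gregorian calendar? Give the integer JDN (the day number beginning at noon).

2352224

JDN 2400001 is 17 November 1858 CE (Gregorian), MJD 0; the target day is −47777 days from there, so JDN = 2352224.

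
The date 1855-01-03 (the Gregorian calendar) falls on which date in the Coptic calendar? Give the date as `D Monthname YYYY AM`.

26 Koiak 1571 AM

Both dates share Julian Day Number 2398587; in the Coptic calendar that is 26 Koiak 1571 AM.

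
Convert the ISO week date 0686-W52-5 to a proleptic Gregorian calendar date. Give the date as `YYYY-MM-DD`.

0686-12-31

ISO week 1 of 686 is the week containing the first Thursday of 686.
Week 52, day 5 (Friday) lands on 0686-12-31.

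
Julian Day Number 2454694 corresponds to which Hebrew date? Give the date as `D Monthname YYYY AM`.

JDN 2454694 is 15 August 2008 in the Gregorian calendar.
In the Hebrew calendar that day is 14 Av 5768 AM.

14 Av 5768 AM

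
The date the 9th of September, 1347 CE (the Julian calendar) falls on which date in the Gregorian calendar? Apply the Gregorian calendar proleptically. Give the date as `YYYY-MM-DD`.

At this point the Julian calendar is 8 days behind the Gregorian.
9 September 1347 Julian + 8 days → 17 September 1347 Gregorian.

1347-09-17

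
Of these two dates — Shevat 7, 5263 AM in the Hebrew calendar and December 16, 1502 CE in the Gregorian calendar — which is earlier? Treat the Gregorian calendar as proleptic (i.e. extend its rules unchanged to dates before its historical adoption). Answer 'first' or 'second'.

second

The two dates have Julian Day Numbers 2270032 and 2270003 respectively.
Since 2270003 < 2270032, the second date comes first.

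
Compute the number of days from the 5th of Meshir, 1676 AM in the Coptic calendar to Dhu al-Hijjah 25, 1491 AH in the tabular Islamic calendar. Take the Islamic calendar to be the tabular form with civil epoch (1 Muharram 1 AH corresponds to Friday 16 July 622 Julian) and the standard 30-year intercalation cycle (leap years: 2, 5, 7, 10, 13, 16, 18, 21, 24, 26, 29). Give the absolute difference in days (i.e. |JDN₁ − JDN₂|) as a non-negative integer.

First date → JDN 2436978; second date → JDN 2476795.
The interval is |2436978 − 2476795| = 39817 days.

39817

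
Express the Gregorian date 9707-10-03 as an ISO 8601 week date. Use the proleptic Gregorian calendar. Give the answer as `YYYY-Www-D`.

The weekday is Monday (ISO weekday 1).
That Monday belongs to ISO week 40 of ISO year 9707.

9707-W40-1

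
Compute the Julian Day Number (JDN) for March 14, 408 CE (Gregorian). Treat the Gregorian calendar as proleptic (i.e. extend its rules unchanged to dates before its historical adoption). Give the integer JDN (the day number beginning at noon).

1870152

JDN 2400001 is 17 November 1858 CE (Gregorian), MJD 0; the target day is −529849 days from there, so JDN = 1870152.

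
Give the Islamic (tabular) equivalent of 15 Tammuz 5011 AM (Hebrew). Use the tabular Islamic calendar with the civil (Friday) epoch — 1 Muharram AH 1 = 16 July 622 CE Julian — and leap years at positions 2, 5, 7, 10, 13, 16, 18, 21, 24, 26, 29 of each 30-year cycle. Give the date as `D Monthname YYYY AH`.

Julian Day Number of the source date = 2178172.
Converting JDN 2178172 to the tabular Islamic calendar gives 14 Rabi' al-Thani 649 AH.

14 Rabi' al-Thani 649 AH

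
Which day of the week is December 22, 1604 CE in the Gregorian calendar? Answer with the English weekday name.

2307265 ≡ 2 (mod 7); counting from Monday = 0 gives Wednesday.

Wednesday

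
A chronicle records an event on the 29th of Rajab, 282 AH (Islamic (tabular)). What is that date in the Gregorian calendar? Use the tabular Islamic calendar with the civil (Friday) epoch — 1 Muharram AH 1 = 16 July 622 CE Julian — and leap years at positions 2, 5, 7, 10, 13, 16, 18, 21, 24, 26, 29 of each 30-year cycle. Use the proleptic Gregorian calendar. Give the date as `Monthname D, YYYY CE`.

September 27, 895 CE

Julian Day Number of the source date = 2048222.
Converting JDN 2048222 to the Gregorian calendar gives 27 September 895 CE.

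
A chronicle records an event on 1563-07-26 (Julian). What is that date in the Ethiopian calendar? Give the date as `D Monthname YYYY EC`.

2 Nehase 1555 EC

The source date corresponds to 5 August 1563 in the proleptic Gregorian calendar (JDN 2292150).
That day falls on 2 Nehase 1555 EC in the Ethiopian calendar.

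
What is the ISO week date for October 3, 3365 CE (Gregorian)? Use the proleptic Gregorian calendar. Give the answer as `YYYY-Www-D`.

The weekday is Thursday (ISO weekday 4).
That Thursday belongs to ISO week 40 of ISO year 3365.

3365-W40-4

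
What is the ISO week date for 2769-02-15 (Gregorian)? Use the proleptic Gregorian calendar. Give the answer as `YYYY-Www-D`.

2769-W07-6

The weekday is Saturday (ISO weekday 6).
That Saturday belongs to ISO week 7 of ISO year 2769.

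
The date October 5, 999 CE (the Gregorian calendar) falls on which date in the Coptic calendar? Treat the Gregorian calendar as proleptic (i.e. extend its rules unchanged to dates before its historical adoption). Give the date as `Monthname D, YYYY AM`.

Paopi 2, 716 AM

Julian Day Number of the source date = 2086215.
Converting JDN 2086215 to the Coptic calendar gives 2 Paopi 716 AM.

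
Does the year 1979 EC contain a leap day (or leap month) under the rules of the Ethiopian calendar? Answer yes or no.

yes

1979 mod 4 = 3; in the Ethiopian calendar a year is leap when year mod 4 = 3, so it is a leap year.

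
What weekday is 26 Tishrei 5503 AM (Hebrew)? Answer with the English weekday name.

This is JDN 2357609 (24 October 1742 Gregorian).
JDN 2357609 mod 7 = 2, and JDN 0 was a Monday, so this is a Wednesday.

Wednesday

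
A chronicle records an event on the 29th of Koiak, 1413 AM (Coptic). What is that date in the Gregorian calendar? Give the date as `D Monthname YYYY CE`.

Julian Day Number of the source date = 2340881.
Converting JDN 2340881 to the Gregorian calendar gives 4 January 1697 CE.

4 January 1697 CE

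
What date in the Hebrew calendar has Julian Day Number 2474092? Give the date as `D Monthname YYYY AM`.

JDN 2474092 is 24 September 2061 in the Gregorian calendar.
In the Hebrew calendar that day is 10 Tishrei 5822 AM.

10 Tishrei 5822 AM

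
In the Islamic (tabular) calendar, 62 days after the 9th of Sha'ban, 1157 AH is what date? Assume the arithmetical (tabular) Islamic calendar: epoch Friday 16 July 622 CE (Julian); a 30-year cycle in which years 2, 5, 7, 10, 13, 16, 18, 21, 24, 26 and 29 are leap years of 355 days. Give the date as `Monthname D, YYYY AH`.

The starting date is JDN 2358303; 2358303 + 62 = 2358365.
JDN 2358365 corresponds to Shawwal 12, 1157 AH.

Shawwal 12, 1157 AH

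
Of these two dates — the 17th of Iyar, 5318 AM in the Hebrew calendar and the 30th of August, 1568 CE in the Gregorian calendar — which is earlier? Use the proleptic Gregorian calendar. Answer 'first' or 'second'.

first

First date → JDN 2290242; second date → JDN 2294002.
JDN 2290242 < JDN 2294002, so the first date is earlier.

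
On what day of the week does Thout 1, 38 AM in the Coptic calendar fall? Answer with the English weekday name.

In the proleptic Gregorian calendar this is 30 August 321 (JDN 1838544).
JDN 1838544 mod 7 = 1, and JDN 0 was a Monday, so this is a Tuesday.

Tuesday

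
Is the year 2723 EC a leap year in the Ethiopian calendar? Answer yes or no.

2723 mod 4 = 3; in the Ethiopian calendar a year is leap when year mod 4 = 3, so it is a leap year.

yes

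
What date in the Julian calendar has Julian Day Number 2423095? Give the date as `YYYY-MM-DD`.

1922-01-27

The Gregorian equivalent of JDN 2423095 is 9 February 1922.
In the Julian calendar that day is 1922-01-27.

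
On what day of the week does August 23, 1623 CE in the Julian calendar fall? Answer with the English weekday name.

Equivalently 2 September 1623 Gregorian, JDN 2314093.
Since JDN mod 7 = 5 (0 = Monday), the day is Saturday.

Saturday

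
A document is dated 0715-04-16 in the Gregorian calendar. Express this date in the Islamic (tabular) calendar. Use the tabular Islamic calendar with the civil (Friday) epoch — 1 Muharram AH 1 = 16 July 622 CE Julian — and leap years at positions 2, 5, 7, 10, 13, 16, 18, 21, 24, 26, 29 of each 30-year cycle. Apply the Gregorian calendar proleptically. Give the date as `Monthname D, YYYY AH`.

Julian Day Number of the source date = 1982313.
Converting JDN 1982313 to the tabular Islamic calendar gives 2 Sha'ban 96 AH.

Sha'ban 2, 96 AH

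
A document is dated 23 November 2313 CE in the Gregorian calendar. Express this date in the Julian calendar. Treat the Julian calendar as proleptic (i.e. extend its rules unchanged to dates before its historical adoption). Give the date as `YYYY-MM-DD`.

2313-11-07

At this point the Julian calendar is 16 days behind the Gregorian.
23 November 2313 Gregorian − 16 days → 7 November 2313 Julian.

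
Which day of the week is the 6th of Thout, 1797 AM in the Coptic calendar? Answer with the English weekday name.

In the Gregorian calendar this is 16 September 2080 (JDN 2481024).
2481024 ≡ 0 (mod 7); counting from Monday = 0 gives Monday.

Monday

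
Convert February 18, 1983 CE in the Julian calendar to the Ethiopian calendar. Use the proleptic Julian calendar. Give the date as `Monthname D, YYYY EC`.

Both dates share Julian Day Number 2445397; in the Ethiopian calendar that is 24 Yekatit 1975 EC.

Yekatit 24, 1975 EC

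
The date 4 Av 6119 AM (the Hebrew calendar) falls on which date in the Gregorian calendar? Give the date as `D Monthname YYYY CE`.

30 July 2359 CE

Julian Day Number of the source date = 2582877.
Converting JDN 2582877 to the Gregorian calendar gives 30 July 2359 CE.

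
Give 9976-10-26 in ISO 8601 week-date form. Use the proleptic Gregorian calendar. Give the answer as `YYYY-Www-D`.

9976-W44-2

The weekday is Tuesday (ISO weekday 2).
That Tuesday belongs to ISO week 44 of ISO year 9976.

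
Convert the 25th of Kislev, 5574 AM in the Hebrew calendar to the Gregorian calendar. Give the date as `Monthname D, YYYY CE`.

Both dates share Julian Day Number 2383596; in the Gregorian calendar that is 18 December 1813 CE.

December 18, 1813 CE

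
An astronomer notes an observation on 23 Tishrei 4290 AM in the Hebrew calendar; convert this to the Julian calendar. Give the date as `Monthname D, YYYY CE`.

October 12, 529 CE

Julian Day Number of the source date = 1914560.
Converting JDN 1914560 to the Julian calendar gives 12 October 529 CE.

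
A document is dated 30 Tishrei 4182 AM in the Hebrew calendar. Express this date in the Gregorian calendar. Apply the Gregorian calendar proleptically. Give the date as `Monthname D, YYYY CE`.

October 13, 421 CE

Both dates share Julian Day Number 1875113; in the Gregorian calendar that is 13 October 421 CE.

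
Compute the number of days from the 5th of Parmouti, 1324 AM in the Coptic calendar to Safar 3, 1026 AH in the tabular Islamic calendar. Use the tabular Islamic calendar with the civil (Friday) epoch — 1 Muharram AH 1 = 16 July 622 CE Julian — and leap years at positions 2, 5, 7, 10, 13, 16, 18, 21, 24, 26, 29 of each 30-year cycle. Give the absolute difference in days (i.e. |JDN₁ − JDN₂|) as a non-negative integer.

JDN of the first date = 2308470.
JDN of the second date = 2311698.
|2311698 − 2308470| = 3228.

3228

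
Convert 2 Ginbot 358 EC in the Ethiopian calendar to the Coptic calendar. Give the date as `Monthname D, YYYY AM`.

Both dates share Julian Day Number 1854856; in the Coptic calendar that is 2 Pashons 82 AM.

Pashons 2, 82 AM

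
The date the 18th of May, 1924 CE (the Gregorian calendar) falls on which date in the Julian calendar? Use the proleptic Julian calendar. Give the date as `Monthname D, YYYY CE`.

For dates in this range the Gregorian date is 13 days ahead of the Julian.
18 May 1924 Gregorian − 13 days → 5 May 1924 Julian.

May 5, 1924 CE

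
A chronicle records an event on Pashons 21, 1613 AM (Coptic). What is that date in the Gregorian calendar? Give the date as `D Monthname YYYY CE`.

28 May 1897 CE

Both dates share Julian Day Number 2414073; in the Gregorian calendar that is 28 May 1897 CE.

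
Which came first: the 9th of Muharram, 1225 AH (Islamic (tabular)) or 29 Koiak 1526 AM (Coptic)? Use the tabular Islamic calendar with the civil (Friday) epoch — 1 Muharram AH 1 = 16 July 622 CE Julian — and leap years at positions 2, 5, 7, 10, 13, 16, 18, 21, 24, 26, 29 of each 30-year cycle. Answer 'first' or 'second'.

second

Converting both to JDN: 2382193 vs 2382154; the smaller is the second.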